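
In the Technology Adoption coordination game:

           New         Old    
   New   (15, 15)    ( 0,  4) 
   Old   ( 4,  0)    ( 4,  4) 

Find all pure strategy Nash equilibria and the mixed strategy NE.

Pure NE: (New, New) and (Old, Old); Mixed NE: p = 0.2667, q = 0.2667

Work:
Check pure NE:
(New, New): (15, 15) - no unilateral deviation beneficial
(Old, Old): (4, 4) - no unilateral deviation beneficial
Mixed NE: P1 plays New with p = 0.2667, P2 plays New with q = 0.2667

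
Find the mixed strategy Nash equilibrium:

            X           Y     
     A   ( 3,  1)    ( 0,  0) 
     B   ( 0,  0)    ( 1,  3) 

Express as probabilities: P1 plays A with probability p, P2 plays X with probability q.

p = 0.75, q = 0.25

Work:
Find probabilities that make opponent indifferent:
P2 chooses q to make P1 indifferent between A and B
P1 chooses p to make P2 indifferent between X and Y
Mixed NE: P1 plays (A: 0.75, B: 0.25), P2 plays (X: 0.25, Y: 0.75)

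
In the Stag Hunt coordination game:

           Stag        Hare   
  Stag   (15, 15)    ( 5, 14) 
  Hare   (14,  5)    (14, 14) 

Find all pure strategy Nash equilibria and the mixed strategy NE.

Pure NE: (Stag, Stag) and (Hare, Hare); Mixed NE: p = 0.9, q = 0.9

Work:
Check pure NE:
(Stag, Stag): (15, 15) - no unilateral deviation beneficial
(Hare, Hare): (14, 14) - no unilateral deviation beneficial
Mixed NE: P1 plays Stag with p = 0.9, P2 plays Stag with q = 0.9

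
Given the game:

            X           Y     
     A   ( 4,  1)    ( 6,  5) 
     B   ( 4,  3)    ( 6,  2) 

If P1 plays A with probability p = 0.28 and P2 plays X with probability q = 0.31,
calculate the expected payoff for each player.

E[P1] = 5.38, E[P2] = 2.716

Work:
E[P1] = p·q·π₁(A,X) + p·(1-q)·π₁(A,Y) + (1-p)·q·π₁(B,X) + (1-p)·(1-q)·π₁(B,Y)
= 0.28·0.31·4 + 0.28·0.69·6 + 0.72·0.31·4 + 0.72·0.69·6
= 5.38

E[P2] = 2.716 (similar calculation)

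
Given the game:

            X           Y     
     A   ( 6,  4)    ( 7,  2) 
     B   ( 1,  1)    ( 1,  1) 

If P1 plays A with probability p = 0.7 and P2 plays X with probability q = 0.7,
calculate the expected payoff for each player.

E[P1] = 4.71, E[P2] = 2.68

Work:
E[P1] = p·q·π₁(A,X) + p·(1-q)·π₁(A,Y) + (1-p)·q·π₁(B,X) + (1-p)·(1-q)·π₁(B,Y)
= 0.7·0.7·6 + 0.7·0.3·7 + 0.3·0.7·1 + 0.3·0.3·1
= 4.71

E[P2] = 2.68 (similar calculation)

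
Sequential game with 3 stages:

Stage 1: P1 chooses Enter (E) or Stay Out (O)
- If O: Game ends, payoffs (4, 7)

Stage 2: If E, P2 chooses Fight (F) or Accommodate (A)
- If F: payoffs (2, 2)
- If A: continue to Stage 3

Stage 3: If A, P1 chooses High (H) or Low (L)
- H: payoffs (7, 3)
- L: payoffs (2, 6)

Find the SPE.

SPE: (E, A, H); Outcome (7, 3)

Work:
Stage 3: P1 chooses H (7 vs 2)
Stage 2: P2: F->2, A->3 (anticipating H). Choose A
Stage 1: P1: O->4, E->7 (anticipating A, H). Choose E
SPE path: E -> A -> H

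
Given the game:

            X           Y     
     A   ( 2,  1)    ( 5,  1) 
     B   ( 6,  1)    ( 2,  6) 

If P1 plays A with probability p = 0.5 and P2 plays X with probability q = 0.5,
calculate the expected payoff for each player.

E[P1] = 3.75, E[P2] = 2.25

Work:
E[P1] = p·q·π₁(A,X) + p·(1-q)·π₁(A,Y) + (1-p)·q·π₁(B,X) + (1-p)·(1-q)·π₁(B,Y)
= 0.5·0.5·2 + 0.5·0.5·5 + 0.5·0.5·6 + 0.5·0.5·2
= 3.75

E[P2] = 2.25 (similar calculation)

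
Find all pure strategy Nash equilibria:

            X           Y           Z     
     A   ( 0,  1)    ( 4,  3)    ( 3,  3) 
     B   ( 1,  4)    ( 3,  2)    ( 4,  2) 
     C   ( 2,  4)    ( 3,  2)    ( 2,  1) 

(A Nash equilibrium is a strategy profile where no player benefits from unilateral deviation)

Nash equilibrium: (A, Y), (C, X)

Work:
Best responses:
  P1 vs X: payoffs [0, 1, 2] → best response C (payoff 2)
  P1 vs Y: payoffs [4, 3, 3] → best response A (payoff 4)
  P1 vs Z: payoffs [3, 4, 2] → best response B (payoff 4)
  P2 vs A: payoffs [1, 3, 3] → best response Y/Z (payoff 3)
  P2 vs B: payoffs [4, 2, 2] → best response X (payoff 4)
  P2 vs C: payoffs [4, 2, 1] → best response X (payoff 4)
Mutual best responses: (A,Y), (C,X) → Nash equilibria.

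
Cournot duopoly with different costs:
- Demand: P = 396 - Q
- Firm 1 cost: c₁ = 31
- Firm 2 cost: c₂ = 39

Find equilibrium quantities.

q₁* = 124.33, q₂* = 116.33

Work:
Reaction: q₁ = (396 - 31 - q₂)/2
Reaction: q₂ = (396 - 39 - q₁)/2
Solve simultaneously:
q₁* = (396 - 2×31 + 39)/3 = 124.33
q₂* = (396 - 2×39 + 31)/3 = 116.33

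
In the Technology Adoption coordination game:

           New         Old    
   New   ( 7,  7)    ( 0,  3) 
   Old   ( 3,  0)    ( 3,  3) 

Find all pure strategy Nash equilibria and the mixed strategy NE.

Pure NE: (New, New) and (Old, Old); Mixed NE: p = 0.4286, q = 0.4286

Work:
Check pure NE:
(New, New): (7, 7) - no unilateral deviation beneficial
(Old, Old): (3, 3) - no unilateral deviation beneficial
Mixed NE: P1 plays New with p = 0.4286, P2 plays New with q = 0.4286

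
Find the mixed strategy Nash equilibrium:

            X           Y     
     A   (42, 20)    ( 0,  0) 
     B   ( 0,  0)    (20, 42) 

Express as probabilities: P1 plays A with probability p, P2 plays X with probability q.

p = 0.6774, q = 0.3226

Work:
Find probabilities that make opponent indifferent:
P2 chooses q to make P1 indifferent between A and B
P1 chooses p to make P2 indifferent between X and Y
Mixed NE: P1 plays (A: 0.6774, B: 0.3226), P2 plays (X: 0.3226, Y: 0.6774)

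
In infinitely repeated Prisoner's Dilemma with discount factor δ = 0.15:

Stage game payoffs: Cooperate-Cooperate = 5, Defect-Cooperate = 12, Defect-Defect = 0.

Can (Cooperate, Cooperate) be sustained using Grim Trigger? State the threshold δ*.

δ* = 0.5833; since δ = 0.15 < 0.5833, cooperation cannot be sustained

Work:
For Grim Trigger:
Cooperate forever: 5/(1-δ)
Defect then punished: 12 + 0·δ/(1-δ)
Need: 5/(1-δ) ≥ 12 + 0·δ/(1-δ)
Solving: δ ≥ (T-R)/(T-P) = (12-5)/(12-0) = 0.5833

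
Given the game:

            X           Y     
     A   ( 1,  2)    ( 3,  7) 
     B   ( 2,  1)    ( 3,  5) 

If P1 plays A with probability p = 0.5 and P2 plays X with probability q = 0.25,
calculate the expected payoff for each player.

E[P1] = 2.625, E[P2] = 4.875

Work:
E[P1] = p·q·π₁(A,X) + p·(1-q)·π₁(A,Y) + (1-p)·q·π₁(B,X) + (1-p)·(1-q)·π₁(B,Y)
= 0.5·0.25·1 + 0.5·0.75·3 + 0.5·0.25·2 + 0.5·0.75·3
= 2.625

E[P2] = 4.875 (similar calculation)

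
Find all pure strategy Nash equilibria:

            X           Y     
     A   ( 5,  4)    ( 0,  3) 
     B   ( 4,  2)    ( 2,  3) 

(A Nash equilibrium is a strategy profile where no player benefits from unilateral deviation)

Nash equilibrium: (A, X), (B, Y)

Work:
Best responses:
  P1 vs X: payoffs [5, 4] → best response A (payoff 5)
  P1 vs Y: payoffs [0, 2] → best response B (payoff 2)
  P2 vs A: payoffs [4, 3] → best response X (payoff 4)
  P2 vs B: payoffs [2, 3] → best response Y (payoff 3)
Mutual best responses: (A,X), (B,Y) → Nash equilibria.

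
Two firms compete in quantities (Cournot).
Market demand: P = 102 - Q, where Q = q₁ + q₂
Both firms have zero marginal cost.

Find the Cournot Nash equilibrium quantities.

q₁* = q₂* = 34.0; P* = 34.0

Work:
Profit: π_i = P·q_i = (a - q_i - q_j)·q_i
FOC: ∂π_i/∂q_i = a - 2q_i - q_j = 0
Reaction function: q_i = (102 - q_j)/2
Symmetry: q* = 102/3 = 34.0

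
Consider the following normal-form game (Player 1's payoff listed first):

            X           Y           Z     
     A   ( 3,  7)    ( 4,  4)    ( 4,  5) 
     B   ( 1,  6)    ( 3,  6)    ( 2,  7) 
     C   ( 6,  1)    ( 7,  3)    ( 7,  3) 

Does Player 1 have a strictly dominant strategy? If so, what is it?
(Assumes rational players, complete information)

Yes, Player 1's strictly dominant strategy is C

Work:
A strategy strictly dominates another if it gives a strictly higher payoff against every opponent action. Compare each pair of P1's strategies column-by-column:
  A vs B: [3 vs 1, 4 vs 3, 4 vs 2] → A strictly dominates B
  A vs C: [3 vs 6, 4 vs 7, 4 vs 7] → A does not strictly dominate C (column X: 3 ≤ 6)
  B vs A: [1 vs 3, 3 vs 4, 2 vs 4] → B does not strictly dominate A (column X: 1 ≤ 3)
  B vs C: [1 vs 6, 3 vs 7, 2 vs 7] → B does not strictly dominate C (column X: 1 ≤ 6)
  C vs A: [6 vs 3, 7 vs 4, 7 vs 4] → C strictly dominates A
  C vs B: [6 vs 1, 7 vs 3, 7 vs 2] → C strictly dominates B
C strictly dominates every other strategy → strictly dominant.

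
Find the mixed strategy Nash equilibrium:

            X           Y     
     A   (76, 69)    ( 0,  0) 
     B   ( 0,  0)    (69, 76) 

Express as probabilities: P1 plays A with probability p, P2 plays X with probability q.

p = 0.5241, q = 0.4759

Work:
Find probabilities that make opponent indifferent:
P2 chooses q to make P1 indifferent between A and B
P1 chooses p to make P2 indifferent between X and Y
Mixed NE: P1 plays (A: 0.5241, B: 0.4759), P2 plays (X: 0.4759, Y: 0.5241)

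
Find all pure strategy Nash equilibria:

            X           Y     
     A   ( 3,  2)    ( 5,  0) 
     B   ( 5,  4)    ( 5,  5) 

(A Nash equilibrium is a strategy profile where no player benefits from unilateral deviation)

Nash equilibrium: (B, Y)

Work:
Best responses:
  P1 vs X: payoffs [3, 5] → best response B (payoff 5)
  P1 vs Y: payoffs [5, 5] → best response A/B (payoff 5)
  P2 vs A: payoffs [2, 0] → best response X (payoff 2)
  P2 vs B: payoffs [4, 5] → best response Y (payoff 5)
Mutual best responses: (B,Y) → Nash equilibria.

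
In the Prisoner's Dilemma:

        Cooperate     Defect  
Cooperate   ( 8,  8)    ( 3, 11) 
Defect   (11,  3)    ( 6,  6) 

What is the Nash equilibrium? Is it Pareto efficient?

(Defect, Defect) is NE; not Pareto efficient

Work:
Defect dominates Cooperate for both players:
If P2 cooperates: Defect (11) > Cooperate (8)
If P2 defects: Defect (6) > Cooperate (3)
NE: (Defect, Defect) with payoff (6, 6)
But (Cooperate, Cooperate) = (8, 8) Pareto dominates (6, 6)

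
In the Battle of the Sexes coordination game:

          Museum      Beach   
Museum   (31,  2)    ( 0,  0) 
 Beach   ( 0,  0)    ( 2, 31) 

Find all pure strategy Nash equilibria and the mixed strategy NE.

Pure NE: (Museum, Museum) and (Beach, Beach); Mixed NE: p = 0.9394, q = 0.0606

Work:
Check pure NE:
(Museum, Museum): (31, 2) - no unilateral deviation beneficial
(Beach, Beach): (2, 31) - no unilateral deviation beneficial
Mixed NE: P1 plays Museum with p = 0.9394, P2 plays Museum with q = 0.0606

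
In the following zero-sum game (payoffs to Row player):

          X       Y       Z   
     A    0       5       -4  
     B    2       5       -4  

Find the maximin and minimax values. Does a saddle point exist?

Maximin = -4, Minimax = -4, Saddle: True

Work:
Row minimums: [-4, -4] → maximin = -4
Column maximums: [2, 5, -4] → minimax = -4
Saddle point exists! Game value = -4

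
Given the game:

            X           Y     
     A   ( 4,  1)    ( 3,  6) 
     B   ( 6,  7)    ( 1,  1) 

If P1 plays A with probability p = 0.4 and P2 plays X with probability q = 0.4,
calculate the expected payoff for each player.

E[P1] = 3.16, E[P2] = 3.64

Work:
E[P1] = p·q·π₁(A,X) + p·(1-q)·π₁(A,Y) + (1-p)·q·π₁(B,X) + (1-p)·(1-q)·π₁(B,Y)
= 0.4·0.4·4 + 0.4·0.6·3 + 0.6·0.4·6 + 0.6·0.6·1
= 3.16

E[P2] = 3.64 (similar calculation)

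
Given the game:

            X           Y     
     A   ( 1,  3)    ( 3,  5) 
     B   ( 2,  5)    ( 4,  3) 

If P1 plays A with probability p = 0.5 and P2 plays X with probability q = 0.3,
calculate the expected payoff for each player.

E[P1] = 2.9, E[P2] = 4.0

Work:
E[P1] = p·q·π₁(A,X) + p·(1-q)·π₁(A,Y) + (1-p)·q·π₁(B,X) + (1-p)·(1-q)·π₁(B,Y)
= 0.5·0.3·1 + 0.5·0.7·3 + 0.5·0.3·2 + 0.5·0.7·4
= 2.9

E[P2] = 4.0 (similar calculation)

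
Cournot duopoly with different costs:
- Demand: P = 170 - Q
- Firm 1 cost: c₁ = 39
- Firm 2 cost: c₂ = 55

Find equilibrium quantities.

q₁* = 49.0, q₂* = 33.0

Work:
Reaction: q₁ = (170 - 39 - q₂)/2
Reaction: q₂ = (170 - 55 - q₁)/2
Solve simultaneously:
q₁* = (170 - 2×39 + 55)/3 = 49.0
q₂* = (170 - 2×55 + 39)/3 = 33.0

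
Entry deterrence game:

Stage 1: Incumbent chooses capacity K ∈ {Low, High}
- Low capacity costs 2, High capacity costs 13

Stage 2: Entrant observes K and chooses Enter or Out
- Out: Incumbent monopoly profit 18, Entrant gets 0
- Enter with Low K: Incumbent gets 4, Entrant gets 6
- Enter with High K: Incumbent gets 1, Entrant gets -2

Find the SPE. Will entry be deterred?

SPE: (High, Enter|Low, Out|High); Entry deterred. Incumbent net profit = 5

Work:
After Low K: Entrant enters (6 > 0)
After High K: Entrant stays out (-2 < 0)
Incumbent: Low → 4−2=2, High → 18−13=5
Incumbent chooses High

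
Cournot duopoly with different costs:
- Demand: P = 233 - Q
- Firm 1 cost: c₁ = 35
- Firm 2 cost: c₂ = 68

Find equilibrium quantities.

q₁* = 77.0, q₂* = 44.0

Work:
Reaction: q₁ = (233 - 35 - q₂)/2
Reaction: q₂ = (233 - 68 - q₁)/2
Solve simultaneously:
q₁* = (233 - 2×35 + 68)/3 = 77.0
q₂* = (233 - 2×68 + 35)/3 = 44.0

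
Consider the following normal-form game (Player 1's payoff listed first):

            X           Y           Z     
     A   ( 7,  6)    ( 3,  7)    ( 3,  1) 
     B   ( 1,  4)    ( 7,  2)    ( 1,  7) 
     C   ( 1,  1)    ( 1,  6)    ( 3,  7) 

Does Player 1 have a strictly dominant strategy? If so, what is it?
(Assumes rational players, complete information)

No strictly dominant strategy exists for Player 1

Work:
A strategy strictly dominates another if it gives a strictly higher payoff against every opponent action. Compare each pair of P1's strategies column-by-column:
  A vs B: [7 vs 1, 3 vs 7, 3 vs 1] → A does not strictly dominate B (column Y: 3 ≤ 7)
  A vs C: [7 vs 1, 3 vs 1, 3 vs 3] → A does not strictly dominate C (column Z: 3 ≤ 3)
  B vs A: [1 vs 7, 7 vs 3, 1 vs 3] → B does not strictly dominate A (column X: 1 ≤ 7)
  B vs C: [1 vs 1, 7 vs 1, 1 vs 3] → B does not strictly dominate C (column X: 1 ≤ 1)
  C vs A: [1 vs 7, 1 vs 3, 3 vs 3] → C does not strictly dominate A (column X: 1 ≤ 7)
  C vs B: [1 vs 1, 1 vs 7, 3 vs 1] → C does not strictly dominate B (column X: 1 ≤ 1)
No single strategy strictly dominates all others → no strictly dominant strategy.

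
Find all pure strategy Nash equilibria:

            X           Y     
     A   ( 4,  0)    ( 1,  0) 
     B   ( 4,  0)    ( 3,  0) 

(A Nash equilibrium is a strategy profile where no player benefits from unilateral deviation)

Nash equilibrium: (A, X), (B, X), (B, Y)

Work:
Best responses:
  P1 vs X: payoffs [4, 4] → best response A/B (payoff 4)
  P1 vs Y: payoffs [1, 3] → best response B (payoff 3)
  P2 vs A: payoffs [0, 0] → best response X/Y (payoff 0)
  P2 vs B: payoffs [0, 0] → best response X/Y (payoff 0)
Mutual best responses: (A,X), (B,X), (B,Y) → Nash equilibria.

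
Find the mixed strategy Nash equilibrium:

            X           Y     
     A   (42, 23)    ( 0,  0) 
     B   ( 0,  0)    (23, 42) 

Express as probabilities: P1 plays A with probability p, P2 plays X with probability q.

p = 0.6462, q = 0.3538

Work:
Find probabilities that make opponent indifferent:
P2 chooses q to make P1 indifferent between A and B
P1 chooses p to make P2 indifferent between X and Y
Mixed NE: P1 plays (A: 0.6462, B: 0.3538), P2 plays (X: 0.3538, Y: 0.6462)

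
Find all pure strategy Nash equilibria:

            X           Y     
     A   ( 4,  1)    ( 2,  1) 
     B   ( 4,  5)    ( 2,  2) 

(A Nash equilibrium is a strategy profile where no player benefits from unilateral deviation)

Nash equilibrium: (A, X), (A, Y), (B, X)

Work:
Best responses:
  P1 vs X: payoffs [4, 4] → best response A/B (payoff 4)
  P1 vs Y: payoffs [2, 2] → best response A/B (payoff 2)
  P2 vs A: payoffs [1, 1] → best response X/Y (payoff 1)
  P2 vs B: payoffs [5, 2] → best response X (payoff 5)
Mutual best responses: (A,X), (A,Y), (B,X) → Nash equilibria.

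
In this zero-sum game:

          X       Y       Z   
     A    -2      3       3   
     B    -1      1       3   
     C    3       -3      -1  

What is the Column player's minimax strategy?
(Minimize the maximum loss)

Column should play X or Y or Z (all achieve the minimum), value = 3

Work:
Column player minimizes Row's maximum payoff:
Column X: max payoff to Row = 3
Column Y: max payoff to Row = 3
Column Z: max payoff to Row = 3
Minimum is 3, achieved by columns X, Y, Z (tied).
Each of X or Y or Z is a minimax strategy.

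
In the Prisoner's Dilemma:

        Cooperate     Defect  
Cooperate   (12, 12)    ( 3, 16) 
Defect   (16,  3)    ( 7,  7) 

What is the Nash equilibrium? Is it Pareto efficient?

(Defect, Defect) is NE; not Pareto efficient

Work:
Defect dominates Cooperate for both players:
If P2 cooperates: Defect (16) > Cooperate (12)
If P2 defects: Defect (7) > Cooperate (3)
NE: (Defect, Defect) with payoff (7, 7)
But (Cooperate, Cooperate) = (12, 12) Pareto dominates (7, 7)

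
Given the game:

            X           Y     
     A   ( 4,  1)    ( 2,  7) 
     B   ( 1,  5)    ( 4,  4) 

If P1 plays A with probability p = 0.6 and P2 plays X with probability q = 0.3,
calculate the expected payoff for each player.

E[P1] = 2.8, E[P2] = 4.84

Work:
E[P1] = p·q·π₁(A,X) + p·(1-q)·π₁(A,Y) + (1-p)·q·π₁(B,X) + (1-p)·(1-q)·π₁(B,Y)
= 0.6·0.3·4 + 0.6·0.7·2 + 0.4·0.3·1 + 0.4·0.7·4
= 2.8

E[P2] = 4.84 (similar calculation)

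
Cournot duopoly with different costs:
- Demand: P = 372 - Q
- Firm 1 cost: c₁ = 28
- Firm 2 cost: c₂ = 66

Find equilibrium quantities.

q₁* = 127.33, q₂* = 89.33

Work:
Reaction: q₁ = (372 - 28 - q₂)/2
Reaction: q₂ = (372 - 66 - q₁)/2
Solve simultaneously:
q₁* = (372 - 2×28 + 66)/3 = 127.33
q₂* = (372 - 2×66 + 28)/3 = 89.33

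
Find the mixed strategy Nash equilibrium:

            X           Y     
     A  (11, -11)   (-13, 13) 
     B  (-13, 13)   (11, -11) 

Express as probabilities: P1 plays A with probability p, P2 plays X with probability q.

p = 0.5, q = 0.5

Work:
Find probabilities that make opponent indifferent:
P2 chooses q to make P1 indifferent between A and B
P1 chooses p to make P2 indifferent between X and Y
Mixed NE: P1 plays (A: 0.5, B: 0.5), P2 plays (X: 0.5, Y: 0.5)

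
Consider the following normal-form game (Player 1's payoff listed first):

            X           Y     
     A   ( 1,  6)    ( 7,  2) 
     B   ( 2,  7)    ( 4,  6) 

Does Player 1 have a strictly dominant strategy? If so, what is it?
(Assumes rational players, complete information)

No strictly dominant strategy exists for Player 1

Work:
A strategy strictly dominates another if it gives a strictly higher payoff against every opponent action. Compare each pair of P1's strategies column-by-column:
  A vs B: [1 vs 2, 7 vs 4] → A does not strictly dominate B (column X: 1 ≤ 2)
  B vs A: [2 vs 1, 4 vs 7] → B does not strictly dominate A (column Y: 4 ≤ 7)
No single strategy strictly dominates all others → no strictly dominant strategy.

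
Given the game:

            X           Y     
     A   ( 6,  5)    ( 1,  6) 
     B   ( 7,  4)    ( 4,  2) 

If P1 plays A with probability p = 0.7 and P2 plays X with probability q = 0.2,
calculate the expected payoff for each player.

E[P1] = 2.78, E[P2] = 4.78

Work:
E[P1] = p·q·π₁(A,X) + p·(1-q)·π₁(A,Y) + (1-p)·q·π₁(B,X) + (1-p)·(1-q)·π₁(B,Y)
= 0.7·0.2·6 + 0.7·0.8·1 + 0.3·0.2·7 + 0.3·0.8·4
= 2.78

E[P2] = 4.78 (similar calculation)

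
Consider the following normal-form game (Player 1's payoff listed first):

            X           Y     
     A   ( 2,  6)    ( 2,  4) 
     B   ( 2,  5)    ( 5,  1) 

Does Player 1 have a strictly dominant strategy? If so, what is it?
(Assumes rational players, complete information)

No strictly dominant strategy exists for Player 1

Work:
A strategy strictly dominates another if it gives a strictly higher payoff against every opponent action. Compare each pair of P1's strategies column-by-column:
  A vs B: [2 vs 2, 2 vs 5] → A does not strictly dominate B (column X: 2 ≤ 2)
  B vs A: [2 vs 2, 5 vs 2] → B does not strictly dominate A (column X: 2 ≤ 2)
No single strategy strictly dominates all others → no strictly dominant strategy.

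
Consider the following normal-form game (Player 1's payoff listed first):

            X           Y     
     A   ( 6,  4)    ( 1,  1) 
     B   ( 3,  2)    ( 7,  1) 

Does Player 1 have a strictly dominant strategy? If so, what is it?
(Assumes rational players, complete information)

No strictly dominant strategy exists for Player 1

Work:
A strategy strictly dominates another if it gives a strictly higher payoff against every opponent action. Compare each pair of P1's strategies column-by-column:
  A vs B: [6 vs 3, 1 vs 7] → A does not strictly dominate B (column Y: 1 ≤ 7)
  B vs A: [3 vs 6, 7 vs 1] → B does not strictly dominate A (column X: 3 ≤ 6)
No single strategy strictly dominates all others → no strictly dominant strategy.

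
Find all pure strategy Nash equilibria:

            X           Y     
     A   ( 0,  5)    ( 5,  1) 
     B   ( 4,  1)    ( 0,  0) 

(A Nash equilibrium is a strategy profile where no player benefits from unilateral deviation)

Nash equilibrium: (B, X)

Work:
Best responses:
  P1 vs X: payoffs [0, 4] → best response B (payoff 4)
  P1 vs Y: payoffs [5, 0] → best response A (payoff 5)
  P2 vs A: payoffs [5, 1] → best response X (payoff 5)
  P2 vs B: payoffs [1, 0] → best response X (payoff 1)
Mutual best responses: (B,X) → Nash equilibria.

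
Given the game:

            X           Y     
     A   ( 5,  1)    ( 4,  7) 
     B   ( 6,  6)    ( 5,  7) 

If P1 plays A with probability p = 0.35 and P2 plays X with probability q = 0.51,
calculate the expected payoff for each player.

E[P1] = 5.16, E[P2] = 5.5975

Work:
E[P1] = p·q·π₁(A,X) + p·(1-q)·π₁(A,Y) + (1-p)·q·π₁(B,X) + (1-p)·(1-q)·π₁(B,Y)
= 0.35·0.51·5 + 0.35·0.49·4 + 0.65·0.51·6 + 0.65·0.49·5
= 5.16

E[P2] = 5.5975 (similar calculation)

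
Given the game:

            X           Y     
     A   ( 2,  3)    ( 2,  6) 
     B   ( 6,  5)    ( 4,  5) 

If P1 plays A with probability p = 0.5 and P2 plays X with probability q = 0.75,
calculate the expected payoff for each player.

E[P1] = 3.75, E[P2] = 4.375

Work:
E[P1] = p·q·π₁(A,X) + p·(1-q)·π₁(A,Y) + (1-p)·q·π₁(B,X) + (1-p)·(1-q)·π₁(B,Y)
= 0.5·0.75·2 + 0.5·0.25·2 + 0.5·0.75·6 + 0.5·0.25·4
= 3.75

E[P2] = 4.375 (similar calculation)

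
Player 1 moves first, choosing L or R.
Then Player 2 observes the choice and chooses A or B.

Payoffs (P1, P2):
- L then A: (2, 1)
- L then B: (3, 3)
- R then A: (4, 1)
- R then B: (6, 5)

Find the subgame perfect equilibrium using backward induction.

P1 plays R, P2 plays B after L and B after R; Payoff (6, 5)

Work:
Backward induction:
After L: P2 chooses B → P1 gets 3
After R: P2 chooses B → P1 gets 6
P1 chooses R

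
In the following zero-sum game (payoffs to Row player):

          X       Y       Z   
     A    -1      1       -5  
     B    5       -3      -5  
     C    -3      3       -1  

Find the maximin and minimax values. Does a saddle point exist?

Maximin = -3, Minimax = -1, Saddle: False

Work:
Row minimums: [-5, -5, -3] → maximin = -3
Column maximums: [5, 3, -1] → minimax = -1
No saddle point (maximin ≠ minimax). Mixed strategy needed.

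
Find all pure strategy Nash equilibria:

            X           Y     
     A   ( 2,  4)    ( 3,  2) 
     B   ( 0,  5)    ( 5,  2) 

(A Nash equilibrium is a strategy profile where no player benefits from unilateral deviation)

Nash equilibrium: (A, X)

Work:
Best responses:
  P1 vs X: payoffs [2, 0] → best response A (payoff 2)
  P1 vs Y: payoffs [3, 5] → best response B (payoff 5)
  P2 vs A: payoffs [4, 2] → best response X (payoff 4)
  P2 vs B: payoffs [5, 2] → best response X (payoff 5)
Mutual best responses: (A,X) → Nash equilibria.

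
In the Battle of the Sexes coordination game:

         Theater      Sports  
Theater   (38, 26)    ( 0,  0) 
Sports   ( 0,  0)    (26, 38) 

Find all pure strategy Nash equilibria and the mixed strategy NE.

Pure NE: (Theater, Theater) and (Sports, Sports); Mixed NE: p = 0.5938, q = 0.4062

Work:
Check pure NE:
(Theater, Theater): (38, 26) - no unilateral deviation beneficial
(Sports, Sports): (26, 38) - no unilateral deviation beneficial
Mixed NE: P1 plays Theater with p = 0.5938, P2 plays Theater with q = 0.4062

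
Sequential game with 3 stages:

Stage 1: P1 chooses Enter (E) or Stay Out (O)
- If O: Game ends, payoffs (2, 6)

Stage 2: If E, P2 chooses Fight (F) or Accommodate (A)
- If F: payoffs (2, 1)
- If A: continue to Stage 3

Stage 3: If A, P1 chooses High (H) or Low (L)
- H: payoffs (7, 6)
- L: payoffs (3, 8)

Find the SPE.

SPE: (E, A, H); Outcome (7, 6)

Work:
Stage 3: P1 chooses H (7 vs 3)
Stage 2: P2: F->1, A->6 (anticipating H). Choose A
Stage 1: P1: O->2, E->7 (anticipating A, H). Choose E
SPE path: E -> A -> H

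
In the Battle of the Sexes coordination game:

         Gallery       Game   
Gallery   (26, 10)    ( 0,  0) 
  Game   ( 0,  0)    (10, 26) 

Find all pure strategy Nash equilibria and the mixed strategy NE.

Pure NE: (Gallery, Gallery) and (Game, Game); Mixed NE: p = 0.7222, q = 0.2778

Work:
Check pure NE:
(Gallery, Gallery): (26, 10) - no unilateral deviation beneficial
(Game, Game): (10, 26) - no unilateral deviation beneficial
Mixed NE: P1 plays Gallery with p = 0.7222, P2 plays Gallery with q = 0.2778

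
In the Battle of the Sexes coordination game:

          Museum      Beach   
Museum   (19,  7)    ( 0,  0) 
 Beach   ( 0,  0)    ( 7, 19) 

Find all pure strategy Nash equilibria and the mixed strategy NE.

Pure NE: (Museum, Museum) and (Beach, Beach); Mixed NE: p = 0.7308, q = 0.2692

Work:
Check pure NE:
(Museum, Museum): (19, 7) - no unilateral deviation beneficial
(Beach, Beach): (7, 19) - no unilateral deviation beneficial
Mixed NE: P1 plays Museum with p = 0.7308, P2 plays Museum with q = 0.2692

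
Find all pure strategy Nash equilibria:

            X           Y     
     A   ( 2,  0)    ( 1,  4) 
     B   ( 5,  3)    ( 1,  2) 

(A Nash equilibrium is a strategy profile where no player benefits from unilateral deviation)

Nash equilibrium: (A, Y), (B, X)

Work:
Best responses:
  P1 vs X: payoffs [2, 5] → best response B (payoff 5)
  P1 vs Y: payoffs [1, 1] → best response A/B (payoff 1)
  P2 vs A: payoffs [0, 4] → best response Y (payoff 4)
  P2 vs B: payoffs [3, 2] → best response X (payoff 3)
Mutual best responses: (A,Y), (B,X) → Nash equilibria.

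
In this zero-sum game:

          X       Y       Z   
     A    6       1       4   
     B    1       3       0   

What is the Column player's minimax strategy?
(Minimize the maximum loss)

Column should play Y, value = 3

Work:
Column player minimizes Row's maximum payoff:
Column X: max payoff to Row = 6
Column Y: max payoff to Row = 3
Column Z: max payoff to Row = 4
Minimum is 3, achieved by column Y.
Minimax strategy: Y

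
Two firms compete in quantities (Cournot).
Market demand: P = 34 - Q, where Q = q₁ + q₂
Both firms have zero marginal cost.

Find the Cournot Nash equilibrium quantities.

q₁* = q₂* = 11.33; P* = 11.33

Work:
Profit: π_i = P·q_i = (a - q_i - q_j)·q_i
FOC: ∂π_i/∂q_i = a - 2q_i - q_j = 0
Reaction function: q_i = (34 - q_j)/2
Symmetry: q* = 34/3 = 11.33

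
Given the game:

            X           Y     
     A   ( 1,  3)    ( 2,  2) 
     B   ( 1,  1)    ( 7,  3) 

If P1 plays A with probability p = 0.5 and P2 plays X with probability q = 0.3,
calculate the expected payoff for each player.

E[P1] = 3.45, E[P2] = 2.35

Work:
E[P1] = p·q·π₁(A,X) + p·(1-q)·π₁(A,Y) + (1-p)·q·π₁(B,X) + (1-p)·(1-q)·π₁(B,Y)
= 0.5·0.3·1 + 0.5·0.7·2 + 0.5·0.3·1 + 0.5·0.7·7
= 3.45

E[P2] = 2.35 (similar calculation)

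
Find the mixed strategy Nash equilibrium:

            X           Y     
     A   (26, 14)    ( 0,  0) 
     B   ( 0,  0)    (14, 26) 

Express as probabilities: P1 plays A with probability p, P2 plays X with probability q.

p = 0.65, q = 0.35

Work:
Find probabilities that make opponent indifferent:
P2 chooses q to make P1 indifferent between A and B
P1 chooses p to make P2 indifferent between X and Y
Mixed NE: P1 plays (A: 0.65, B: 0.35), P2 plays (X: 0.35, Y: 0.65)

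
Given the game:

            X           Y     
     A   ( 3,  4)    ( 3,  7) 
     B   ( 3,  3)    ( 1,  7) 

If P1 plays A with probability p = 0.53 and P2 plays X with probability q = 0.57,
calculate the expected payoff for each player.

E[P1] = 2.5958, E[P2] = 5.0221

Work:
E[P1] = p·q·π₁(A,X) + p·(1-q)·π₁(A,Y) + (1-p)·q·π₁(B,X) + (1-p)·(1-q)·π₁(B,Y)
= 0.53·0.57·3 + 0.53·0.43·3 + 0.47·0.57·3 + 0.47·0.43·1
= 2.5958

E[P2] = 5.0221 (similar calculation)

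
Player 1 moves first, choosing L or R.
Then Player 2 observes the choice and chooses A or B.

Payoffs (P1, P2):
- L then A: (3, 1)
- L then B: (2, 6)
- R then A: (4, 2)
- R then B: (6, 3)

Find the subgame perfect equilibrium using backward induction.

P1 plays R, P2 plays B after L and B after R; Payoff (6, 3)

Work:
Backward induction:
After L: P2 chooses B → P1 gets 2
After R: P2 chooses B → P1 gets 6
P1 chooses R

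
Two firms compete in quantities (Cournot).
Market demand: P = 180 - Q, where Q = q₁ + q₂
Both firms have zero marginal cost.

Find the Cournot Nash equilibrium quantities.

q₁* = q₂* = 60.0; P* = 60.0

Work:
Profit: π_i = P·q_i = (a - q_i - q_j)·q_i
FOC: ∂π_i/∂q_i = a - 2q_i - q_j = 0
Reaction function: q_i = (180 - q_j)/2
Symmetry: q* = 180/3 = 60.0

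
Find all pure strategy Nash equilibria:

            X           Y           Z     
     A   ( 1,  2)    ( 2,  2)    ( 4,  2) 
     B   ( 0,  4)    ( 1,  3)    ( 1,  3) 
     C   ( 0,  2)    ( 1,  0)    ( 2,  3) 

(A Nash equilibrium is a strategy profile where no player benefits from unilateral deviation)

Nash equilibrium: (A, X), (A, Y), (A, Z)

Work:
Best responses:
  P1 vs X: payoffs [1, 0, 0] → best response A (payoff 1)
  P1 vs Y: payoffs [2, 1, 1] → best response A (payoff 2)
  P1 vs Z: payoffs [4, 1, 2] → best response A (payoff 4)
  P2 vs A: payoffs [2, 2, 2] → best response X/Y/Z (payoff 2)
  P2 vs B: payoffs [4, 3, 3] → best response X (payoff 4)
  P2 vs C: payoffs [2, 0, 3] → best response Z (payoff 3)
Mutual best responses: (A,X), (A,Y), (A,Z) → Nash equilibria.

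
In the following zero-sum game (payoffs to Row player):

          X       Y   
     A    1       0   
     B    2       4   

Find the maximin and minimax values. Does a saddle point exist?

Maximin = 2, Minimax = 2, Saddle: True

Work:
Row minimums: [0, 2] → maximin = 2
Column maximums: [2, 4] → minimax = 2
Saddle point exists! Game value = 2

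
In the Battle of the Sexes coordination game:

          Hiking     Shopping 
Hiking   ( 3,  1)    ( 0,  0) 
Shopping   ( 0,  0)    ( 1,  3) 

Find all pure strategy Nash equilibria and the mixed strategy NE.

Pure NE: (Hiking, Hiking) and (Shopping, Shopping); Mixed NE: p = 0.75, q = 0.25

Work:
Check pure NE:
(Hiking, Hiking): (3, 1) - no unilateral deviation beneficial
(Shopping, Shopping): (1, 3) - no unilateral deviation beneficial
Mixed NE: P1 plays Hiking with p = 0.75, P2 plays Hiking with q = 0.25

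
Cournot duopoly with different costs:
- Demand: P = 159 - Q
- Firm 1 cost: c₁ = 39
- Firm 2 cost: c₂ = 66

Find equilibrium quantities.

q₁* = 49.0, q₂* = 22.0

Work:
Reaction: q₁ = (159 - 39 - q₂)/2
Reaction: q₂ = (159 - 66 - q₁)/2
Solve simultaneously:
q₁* = (159 - 2×39 + 66)/3 = 49.0
q₂* = (159 - 2×66 + 39)/3 = 22.0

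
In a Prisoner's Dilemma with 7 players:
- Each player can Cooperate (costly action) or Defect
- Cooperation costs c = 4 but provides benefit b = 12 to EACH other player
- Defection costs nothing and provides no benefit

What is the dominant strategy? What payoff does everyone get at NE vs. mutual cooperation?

Dominant: Defect; NE payoff = 0; Coop payoff = 68

Work:
Defect dominates (saves cost c = 4, benefit to others is external)
NE: All defect → everyone gets 0
If all cooperate: each receives (6)×12 - 4 = 68
Social dilemma: 68 > 0 but NE gives 0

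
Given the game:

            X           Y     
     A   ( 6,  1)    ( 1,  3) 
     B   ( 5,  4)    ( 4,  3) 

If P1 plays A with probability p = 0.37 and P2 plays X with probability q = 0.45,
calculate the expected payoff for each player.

E[P1] = 4.006, E[P2] = 2.9505

Work:
E[P1] = p·q·π₁(A,X) + p·(1-q)·π₁(A,Y) + (1-p)·q·π₁(B,X) + (1-p)·(1-q)·π₁(B,Y)
= 0.37·0.45·6 + 0.37·0.55·1 + 0.63·0.45·5 + 0.63·0.55·4
= 4.006

E[P2] = 2.9505 (similar calculation)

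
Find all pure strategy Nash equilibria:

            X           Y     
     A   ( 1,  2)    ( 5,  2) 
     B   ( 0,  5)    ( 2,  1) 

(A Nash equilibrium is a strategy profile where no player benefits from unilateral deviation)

Nash equilibrium: (A, X), (A, Y)

Work:
Best responses:
  P1 vs X: payoffs [1, 0] → best response A (payoff 1)
  P1 vs Y: payoffs [5, 2] → best response A (payoff 5)
  P2 vs A: payoffs [2, 2] → best response X/Y (payoff 2)
  P2 vs B: payoffs [5, 1] → best response X (payoff 5)
Mutual best responses: (A,X), (A,Y) → Nash equilibria.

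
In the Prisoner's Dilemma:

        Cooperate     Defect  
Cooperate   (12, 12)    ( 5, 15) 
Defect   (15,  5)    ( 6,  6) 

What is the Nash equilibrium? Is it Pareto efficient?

(Defect, Defect) is NE; not Pareto efficient

Work:
Defect dominates Cooperate for both players:
If P2 cooperates: Defect (15) > Cooperate (12)
If P2 defects: Defect (6) > Cooperate (5)
NE: (Defect, Defect) with payoff (6, 6)
But (Cooperate, Cooperate) = (12, 12) Pareto dominates (6, 6)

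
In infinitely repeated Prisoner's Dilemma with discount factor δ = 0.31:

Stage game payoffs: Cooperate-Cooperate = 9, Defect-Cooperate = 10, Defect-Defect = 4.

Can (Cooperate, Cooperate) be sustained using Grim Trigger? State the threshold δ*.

δ* = 0.1667; since δ = 0.31 ≥ 0.1667, cooperation can be sustained

Work:
For Grim Trigger:
Cooperate forever: 9/(1-δ)
Defect then punished: 10 + 4·δ/(1-δ)
Need: 9/(1-δ) ≥ 10 + 4·δ/(1-δ)
Solving: δ ≥ (T-R)/(T-P) = (10-9)/(10-4) = 0.1667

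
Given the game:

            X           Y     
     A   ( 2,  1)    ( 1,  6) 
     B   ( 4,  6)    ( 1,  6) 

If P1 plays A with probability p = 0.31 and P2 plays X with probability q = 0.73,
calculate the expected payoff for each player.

E[P1] = 2.7374, E[P2] = 4.8685

Work:
E[P1] = p·q·π₁(A,X) + p·(1-q)·π₁(A,Y) + (1-p)·q·π₁(B,X) + (1-p)·(1-q)·π₁(B,Y)
= 0.31·0.73·2 + 0.31·0.27·1 + 0.69·0.73·4 + 0.69·0.27·1
= 2.7374

E[P2] = 4.8685 (similar calculation)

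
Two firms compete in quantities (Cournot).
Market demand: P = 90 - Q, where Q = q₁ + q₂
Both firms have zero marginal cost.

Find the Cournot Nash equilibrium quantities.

q₁* = q₂* = 30.0; P* = 30.0

Work:
Profit: π_i = P·q_i = (a - q_i - q_j)·q_i
FOC: ∂π_i/∂q_i = a - 2q_i - q_j = 0
Reaction function: q_i = (90 - q_j)/2
Symmetry: q* = 90/3 = 30.0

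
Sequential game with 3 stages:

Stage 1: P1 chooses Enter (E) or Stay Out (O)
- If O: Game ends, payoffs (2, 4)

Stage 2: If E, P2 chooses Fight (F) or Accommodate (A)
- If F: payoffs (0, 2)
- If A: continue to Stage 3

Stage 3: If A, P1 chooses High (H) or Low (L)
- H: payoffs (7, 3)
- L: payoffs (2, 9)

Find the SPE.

SPE: (E, A, H); Outcome (7, 3)

Work:
Stage 3: P1 chooses H (7 vs 2)
Stage 2: P2: F->2, A->3 (anticipating H). Choose A
Stage 1: P1: O->2, E->7 (anticipating A, H). Choose E
SPE path: E -> A -> H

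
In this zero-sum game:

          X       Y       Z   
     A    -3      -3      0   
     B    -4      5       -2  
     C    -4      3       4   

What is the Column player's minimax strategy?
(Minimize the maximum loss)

Column should play X, value = -3

Work:
Column player minimizes Row's maximum payoff:
Column X: max payoff to Row = -3
Column Y: max payoff to Row = 5
Column Z: max payoff to Row = 4
Minimum is -3, achieved by column X.
Minimax strategy: X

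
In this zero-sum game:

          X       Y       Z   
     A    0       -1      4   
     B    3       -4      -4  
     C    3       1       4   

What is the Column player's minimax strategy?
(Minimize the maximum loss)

Column should play Y, value = 1

Work:
Column player minimizes Row's maximum payoff:
Column X: max payoff to Row = 3
Column Y: max payoff to Row = 1
Column Z: max payoff to Row = 4
Minimum is 1, achieved by column Y.
Minimax strategy: Y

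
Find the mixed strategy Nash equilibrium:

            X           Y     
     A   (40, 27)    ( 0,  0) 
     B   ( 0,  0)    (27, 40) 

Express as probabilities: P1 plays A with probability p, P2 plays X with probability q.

p = 0.597, q = 0.403

Work:
Find probabilities that make opponent indifferent:
P2 chooses q to make P1 indifferent between A and B
P1 chooses p to make P2 indifferent between X and Y
Mixed NE: P1 plays (A: 0.597, B: 0.403), P2 plays (X: 0.403, Y: 0.597)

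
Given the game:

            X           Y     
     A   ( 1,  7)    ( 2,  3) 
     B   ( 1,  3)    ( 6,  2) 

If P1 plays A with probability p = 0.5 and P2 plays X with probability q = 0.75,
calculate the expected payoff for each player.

E[P1] = 1.75, E[P2] = 4.375

Work:
E[P1] = p·q·π₁(A,X) + p·(1-q)·π₁(A,Y) + (1-p)·q·π₁(B,X) + (1-p)·(1-q)·π₁(B,Y)
= 0.5·0.75·1 + 0.5·0.25·2 + 0.5·0.75·1 + 0.5·0.25·6
= 1.75

E[P2] = 4.375 (similar calculation)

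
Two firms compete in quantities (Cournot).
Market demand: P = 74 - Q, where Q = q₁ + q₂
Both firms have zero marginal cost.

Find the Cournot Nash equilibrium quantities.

q₁* = q₂* = 24.67; P* = 24.67

Work:
Profit: π_i = P·q_i = (a - q_i - q_j)·q_i
FOC: ∂π_i/∂q_i = a - 2q_i - q_j = 0
Reaction function: q_i = (74 - q_j)/2
Symmetry: q* = 74/3 = 24.67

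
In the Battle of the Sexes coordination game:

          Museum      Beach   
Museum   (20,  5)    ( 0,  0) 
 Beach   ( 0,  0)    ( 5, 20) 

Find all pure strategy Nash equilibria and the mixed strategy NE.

Pure NE: (Museum, Museum) and (Beach, Beach); Mixed NE: p = 0.8, q = 0.2

Work:
Check pure NE:
(Museum, Museum): (20, 5) - no unilateral deviation beneficial
(Beach, Beach): (5, 20) - no unilateral deviation beneficial
Mixed NE: P1 plays Museum with p = 0.8, P2 plays Museum with q = 0.2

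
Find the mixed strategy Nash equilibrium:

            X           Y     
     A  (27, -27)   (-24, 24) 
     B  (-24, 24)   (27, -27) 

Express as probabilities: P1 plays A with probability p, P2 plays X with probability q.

p = 0.5, q = 0.5

Work:
Find probabilities that make opponent indifferent:
P2 chooses q to make P1 indifferent between A and B
P1 chooses p to make P2 indifferent between X and Y
Mixed NE: P1 plays (A: 0.5, B: 0.5), P2 plays (X: 0.5, Y: 0.5)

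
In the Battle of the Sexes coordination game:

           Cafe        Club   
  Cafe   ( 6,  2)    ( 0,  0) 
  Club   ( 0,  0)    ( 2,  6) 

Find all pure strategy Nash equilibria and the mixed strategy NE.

Pure NE: (Cafe, Cafe) and (Club, Club); Mixed NE: p = 0.75, q = 0.25

Work:
Check pure NE:
(Cafe, Cafe): (6, 2) - no unilateral deviation beneficial
(Club, Club): (2, 6) - no unilateral deviation beneficial
Mixed NE: P1 plays Cafe with p = 0.75, P2 plays Cafe with q = 0.25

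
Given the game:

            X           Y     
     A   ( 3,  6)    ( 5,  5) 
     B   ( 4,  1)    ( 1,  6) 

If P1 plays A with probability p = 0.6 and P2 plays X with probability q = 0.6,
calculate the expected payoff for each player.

E[P1] = 3.4, E[P2] = 4.56

Work:
E[P1] = p·q·π₁(A,X) + p·(1-q)·π₁(A,Y) + (1-p)·q·π₁(B,X) + (1-p)·(1-q)·π₁(B,Y)
= 0.6·0.6·3 + 0.6·0.4·5 + 0.4·0.6·4 + 0.4·0.4·1
= 3.4

E[P2] = 4.56 (similar calculation)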